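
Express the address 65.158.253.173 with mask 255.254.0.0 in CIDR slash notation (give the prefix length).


Binary: 11111111.11111110.00000000.00000000
Count leading 1s
Prefix: /15


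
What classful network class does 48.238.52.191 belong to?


First octet: 48
Binary: 00110000
0xxxxxxx -> Class A (1-126)
Class A, default mask 255.0.0.0 (/8)


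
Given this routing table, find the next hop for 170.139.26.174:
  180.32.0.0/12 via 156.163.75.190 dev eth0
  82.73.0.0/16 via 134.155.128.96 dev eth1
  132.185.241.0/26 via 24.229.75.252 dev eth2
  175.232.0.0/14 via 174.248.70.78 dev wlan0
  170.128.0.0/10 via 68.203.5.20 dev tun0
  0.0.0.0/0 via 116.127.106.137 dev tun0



Longest prefix match for 170.139.26.174:
  /12 180.32.0.0: no
  /16 82.73.0.0: no
  /26 132.185.241.0: no
  /14 175.232.0.0: no
  /10 170.128.0.0: MATCH
  /0 0.0.0.0: MATCH
Selected: next-hop 68.203.5.20 via tun0 (matched /10)


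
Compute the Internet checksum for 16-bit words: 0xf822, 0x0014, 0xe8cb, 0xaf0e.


Sum all words (with carry folding):
+ 0xf822 = 0xf822
+ 0x0014 = 0xf836
+ 0xe8cb = 0xe102
+ 0xaf0e = 0x9011
One's complement: ~0x9011
Checksum = 0x6fee


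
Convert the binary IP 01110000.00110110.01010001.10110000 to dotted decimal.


01110000 = 112
00110110 = 54
01010001 = 81
10110000 = 176
IP: 112.54.81.176


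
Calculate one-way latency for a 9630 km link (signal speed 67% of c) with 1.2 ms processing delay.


Speed = 0.67 * 3e5 km/s = 201000 km/s
Propagation delay = 9630 / 201000 = 0.0479 s = 47.9104 ms
Processing delay = 1.2 ms
Total one-way latency = 49.1104 ms


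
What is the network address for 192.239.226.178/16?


IP:   11000000.11101111.11100010.10110010
Mask: 11111111.11111111.00000000.00000000
AND operation:
Net:  11000000.11101111.00000000.00000000
Network: 192.239.0.0/16


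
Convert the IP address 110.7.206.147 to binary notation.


110 = 01101110
7 = 00000111
206 = 11001110
147 = 10010011
Binary: 01101110.00000111.11001110.10010011


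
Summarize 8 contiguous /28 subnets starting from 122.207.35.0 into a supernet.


Original prefix: /28
Number of subnets: 8 = 2^3
New prefix = 28 - 3 = 25
Supernet: 122.207.35.0/25


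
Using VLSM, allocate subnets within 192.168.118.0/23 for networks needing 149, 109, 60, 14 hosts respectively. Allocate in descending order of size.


149 hosts -> /24 (254 usable): 192.168.118.0/24
109 hosts -> /25 (126 usable): 192.168.119.0/25
60 hosts -> /26 (62 usable): 192.168.119.128/26
14 hosts -> /28 (14 usable): 192.168.119.192/28
Allocation: 192.168.118.0/24 (149 hosts, 254 usable); 192.168.119.0/25 (109 hosts, 126 usable); 192.168.119.128/26 (60 hosts, 62 usable); 192.168.119.192/28 (14 hosts, 14 usable)


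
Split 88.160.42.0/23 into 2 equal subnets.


New prefix = 23 + 1 = 24
Each subnet has 256 addresses
  88.160.42.0/24
  88.160.43.0/24
Subnets: 88.160.42.0/24, 88.160.43.0/24


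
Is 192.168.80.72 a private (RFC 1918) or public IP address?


RFC 1918 private ranges:
  10.0.0.0/8 (10.0.0.0 - 10.255.255.255)
  172.16.0.0/12 (172.16.0.0 - 172.31.255.255)
  192.168.0.0/16 (192.168.0.0 - 192.168.255.255)
Private (in 192.168.0.0/16)


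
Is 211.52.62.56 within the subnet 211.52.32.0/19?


Subnet network: 211.52.32.0
Test IP AND mask: 211.52.32.0
Yes, 211.52.62.56 is in 211.52.32.0/19


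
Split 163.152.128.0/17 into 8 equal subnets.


New prefix = 17 + 3 = 20
Each subnet has 4096 addresses
  163.152.128.0/20
  163.152.144.0/20
  163.152.160.0/20
  163.152.176.0/20
  163.152.192.0/20
  163.152.208.0/20
  163.152.224.0/20
  163.152.240.0/20
Subnets: 163.152.128.0/20, 163.152.144.0/20, 163.152.160.0/20, 163.152.176.0/20, 163.152.192.0/20, 163.152.208.0/20, 163.152.224.0/20, 163.152.240.0/20


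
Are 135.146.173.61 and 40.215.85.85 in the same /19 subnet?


Mask: 255.255.224.0
135.146.173.61 AND mask = 135.146.160.0
40.215.85.85 AND mask = 40.215.64.0
No, different subnets (135.146.160.0 vs 40.215.64.0)


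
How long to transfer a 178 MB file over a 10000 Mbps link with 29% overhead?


Effective throughput = 10000 * (1 - 29/100) = 7100 Mbps
File size in Mb = 178 * 8 = 1424 Mb
Time = 1424 / 7100
Time = 0.2006 seconds


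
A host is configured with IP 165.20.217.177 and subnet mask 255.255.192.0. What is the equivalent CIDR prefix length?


Binary: 11111111.11111111.11000000.00000000
Count leading 1s
Prefix: /18


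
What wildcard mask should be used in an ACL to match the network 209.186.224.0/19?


Subnet mask: 255.255.224.0
Wildcard = 255.255.255.255 - subnet mask
255 - 255 = 0
255 - 255 = 0
255 - 224 = 31
255 - 0 = 255
Wildcard: 0.0.31.255


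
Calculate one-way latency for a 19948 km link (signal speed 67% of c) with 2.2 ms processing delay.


Speed = 0.67 * 3e5 km/s = 201000 km/s
Propagation delay = 19948 / 201000 = 0.0992 s = 99.2438 ms
Processing delay = 2.2 ms
Total one-way latency = 101.4438 ms


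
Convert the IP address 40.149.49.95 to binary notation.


40 = 00101000
149 = 10010101
49 = 00110001
95 = 01011111
Binary: 00101000.10010101.00110001.01011111


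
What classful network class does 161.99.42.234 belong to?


First octet: 161
Binary: 10100001
10xxxxxx -> Class B (128-191)
Class B, default mask 255.255.0.0 (/16)


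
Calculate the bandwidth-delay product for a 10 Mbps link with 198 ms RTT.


BDP = bandwidth * RTT
= 10 Mbps * 198 ms
= 10 * 1e6 * 198 / 1000 bits
= 1980000 bits
= 247500 bytes
= 241.6992 KB
BDP = 1980000 bits (247500 bytes)


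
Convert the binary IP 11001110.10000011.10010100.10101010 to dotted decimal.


11001110 = 206
10000011 = 131
10010100 = 148
10101010 = 170
IP: 206.131.148.170


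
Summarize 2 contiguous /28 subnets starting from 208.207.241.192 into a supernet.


Original prefix: /28
Number of subnets: 2 = 2^1
New prefix = 28 - 1 = 27
Supernet: 208.207.241.192/27


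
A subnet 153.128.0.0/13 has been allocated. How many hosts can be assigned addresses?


Host bits = 32 - 13 = 19
Total addresses = 2^19 = 524288
Usable = total - 2 (network and broadcast)
Usable hosts: 524286


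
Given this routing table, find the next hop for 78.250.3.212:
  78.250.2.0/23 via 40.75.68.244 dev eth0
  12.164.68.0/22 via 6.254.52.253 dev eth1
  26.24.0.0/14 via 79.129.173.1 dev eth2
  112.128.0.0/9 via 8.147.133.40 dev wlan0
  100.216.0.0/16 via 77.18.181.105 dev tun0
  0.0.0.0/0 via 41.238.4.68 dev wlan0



Longest prefix match for 78.250.3.212:
  /23 78.250.2.0: MATCH
  /22 12.164.68.0: no
  /14 26.24.0.0: no
  /9 112.128.0.0: no
  /16 100.216.0.0: no
  /0 0.0.0.0: MATCH
Selected: next-hop 40.75.68.244 via eth0 (matched /23)


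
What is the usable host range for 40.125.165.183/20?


Network: 40.125.160.0
Broadcast: 40.125.175.255
First usable = network + 1
Last usable = broadcast - 1
Range: 40.125.160.1 to 40.125.175.254


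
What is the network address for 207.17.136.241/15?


IP:   11001111.00010001.10001000.11110001
Mask: 11111111.11111110.00000000.00000000
AND operation:
Net:  11001111.00010000.00000000.00000000
Network: 207.16.0.0/15


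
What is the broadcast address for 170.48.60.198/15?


Network: 170.48.0.0/15
Host bits = 17
Set all host bits to 1:
Broadcast: 170.49.255.255


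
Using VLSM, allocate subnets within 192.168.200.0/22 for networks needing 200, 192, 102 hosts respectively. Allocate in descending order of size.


200 hosts -> /24 (254 usable): 192.168.200.0/24
192 hosts -> /24 (254 usable): 192.168.201.0/24
102 hosts -> /25 (126 usable): 192.168.202.0/25
Allocation: 192.168.200.0/24 (200 hosts, 254 usable); 192.168.201.0/24 (192 hosts, 254 usable); 192.168.202.0/25 (102 hosts, 126 usable)


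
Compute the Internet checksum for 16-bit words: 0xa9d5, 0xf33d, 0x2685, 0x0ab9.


Sum all words (with carry folding):
+ 0xa9d5 = 0xa9d5
+ 0xf33d = 0x9d13
+ 0x2685 = 0xc398
+ 0x0ab9 = 0xce51
One's complement: ~0xce51
Checksum = 0x31ae


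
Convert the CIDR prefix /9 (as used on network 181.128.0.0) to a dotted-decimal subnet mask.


/9 means 9 network bits, 23 host bits
Binary: 11111111100000000000000000000000
Mask: 255.128.0.0


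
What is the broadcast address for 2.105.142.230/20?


Network: 2.105.128.0/20
Host bits = 12
Set all host bits to 1:
Broadcast: 2.105.143.255


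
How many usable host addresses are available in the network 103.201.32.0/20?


Host bits = 32 - 20 = 12
Total addresses = 2^12 = 4096
Usable = total - 2 (network and broadcast)
Usable hosts: 4094


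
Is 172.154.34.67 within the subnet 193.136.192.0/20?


Subnet network: 193.136.192.0
Test IP AND mask: 172.154.32.0
No, 172.154.34.67 is not in 193.136.192.0/20


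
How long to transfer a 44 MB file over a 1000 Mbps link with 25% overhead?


Effective throughput = 1000 * (1 - 25/100) = 750 Mbps
File size in Mb = 44 * 8 = 352 Mb
Time = 352 / 750
Time = 0.4693 seconds


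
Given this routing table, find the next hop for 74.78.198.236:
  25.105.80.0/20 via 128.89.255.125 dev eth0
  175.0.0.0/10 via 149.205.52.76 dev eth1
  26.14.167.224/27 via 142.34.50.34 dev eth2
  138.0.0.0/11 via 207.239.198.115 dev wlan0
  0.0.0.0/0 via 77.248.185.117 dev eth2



Longest prefix match for 74.78.198.236:
  /20 25.105.80.0: no
  /10 175.0.0.0: no
  /27 26.14.167.224: no
  /11 138.0.0.0: no
  /0 0.0.0.0: MATCH
Selected: next-hop 77.248.185.117 via eth2 (matched /0)


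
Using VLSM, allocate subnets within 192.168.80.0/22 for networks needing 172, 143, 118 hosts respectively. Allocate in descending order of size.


172 hosts -> /24 (254 usable): 192.168.80.0/24
143 hosts -> /24 (254 usable): 192.168.81.0/24
118 hosts -> /25 (126 usable): 192.168.82.0/25
Allocation: 192.168.80.0/24 (172 hosts, 254 usable); 192.168.81.0/24 (143 hosts, 254 usable); 192.168.82.0/25 (118 hosts, 126 usable)


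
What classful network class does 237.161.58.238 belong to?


First octet: 237
Binary: 11101101
1110xxxx -> Class D (224-239)
Class D (multicast), default mask N/A


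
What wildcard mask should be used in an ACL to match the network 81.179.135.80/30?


Subnet mask: 255.255.255.252
Wildcard = 255.255.255.255 - subnet mask
255 - 255 = 0
255 - 255 = 0
255 - 255 = 0
255 - 252 = 3
Wildcard: 0.0.0.3


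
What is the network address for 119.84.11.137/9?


IP:   01110111.01010100.00001011.10001001
Mask: 11111111.10000000.00000000.00000000
AND operation:
Net:  01110111.00000000.00000000.00000000
Network: 119.0.0.0/9


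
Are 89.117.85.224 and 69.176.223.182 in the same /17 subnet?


Mask: 255.255.128.0
89.117.85.224 AND mask = 89.117.0.0
69.176.223.182 AND mask = 69.176.128.0
No, different subnets (89.117.0.0 vs 69.176.128.0)


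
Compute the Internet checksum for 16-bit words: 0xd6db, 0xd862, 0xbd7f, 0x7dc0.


Sum all words (with carry folding):
+ 0xd6db = 0xd6db
+ 0xd862 = 0xaf3e
+ 0xbd7f = 0x6cbe
+ 0x7dc0 = 0xea7e
One's complement: ~0xea7e
Checksum = 0x1581


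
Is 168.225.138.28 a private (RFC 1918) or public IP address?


RFC 1918 private ranges:
  10.0.0.0/8 (10.0.0.0 - 10.255.255.255)
  172.16.0.0/12 (172.16.0.0 - 172.31.255.255)
  192.168.0.0/16 (192.168.0.0 - 192.168.255.255)
Public (not in any RFC 1918 range)


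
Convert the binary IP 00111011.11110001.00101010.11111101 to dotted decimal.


00111011 = 59
11110001 = 241
00101010 = 42
11111101 = 253
IP: 59.241.42.253


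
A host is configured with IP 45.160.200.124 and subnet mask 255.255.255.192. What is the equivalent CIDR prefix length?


Binary: 11111111.11111111.11111111.11000000
Count leading 1s
Prefix: /26


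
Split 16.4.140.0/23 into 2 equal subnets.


New prefix = 23 + 1 = 24
Each subnet has 256 addresses
  16.4.140.0/24
  16.4.141.0/24
Subnets: 16.4.140.0/24, 16.4.141.0/24


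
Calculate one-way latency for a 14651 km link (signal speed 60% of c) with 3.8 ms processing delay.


Speed = 0.6 * 3e5 km/s = 180000 km/s
Propagation delay = 14651 / 180000 = 0.0814 s = 81.3944 ms
Processing delay = 3.8 ms
Total one-way latency = 85.1944 ms


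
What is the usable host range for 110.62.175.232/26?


Network: 110.62.175.192
Broadcast: 110.62.175.255
First usable = network + 1
Last usable = broadcast - 1
Range: 110.62.175.193 to 110.62.175.254


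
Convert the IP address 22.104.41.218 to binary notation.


22 = 00010110
104 = 01101000
41 = 00101001
218 = 11011010
Binary: 00010110.01101000.00101001.11011010


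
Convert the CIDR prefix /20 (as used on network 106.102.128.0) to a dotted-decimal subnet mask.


/20 means 20 network bits, 12 host bits
Binary: 11111111111111111111000000000000
Mask: 255.255.240.0


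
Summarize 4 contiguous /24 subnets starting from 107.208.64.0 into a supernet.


Original prefix: /24
Number of subnets: 4 = 2^2
New prefix = 24 - 2 = 22
Supernet: 107.208.64.0/22


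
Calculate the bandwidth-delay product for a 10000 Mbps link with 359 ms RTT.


BDP = bandwidth * RTT
= 10000 Mbps * 359 ms
= 10000 * 1e6 * 359 / 1000 bits
= 3590000000 bits
= 448750000 bytes
= 438232.4219 KB
BDP = 3590000000 bits (448750000 bytes)


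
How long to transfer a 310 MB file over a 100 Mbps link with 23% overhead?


Effective throughput = 100 * (1 - 23/100) = 77 Mbps
File size in Mb = 310 * 8 = 2480 Mb
Time = 2480 / 77
Time = 32.2078 seconds


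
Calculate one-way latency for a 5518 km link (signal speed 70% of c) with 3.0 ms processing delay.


Speed = 0.7 * 3e5 km/s = 210000 km/s
Propagation delay = 5518 / 210000 = 0.0263 s = 26.2762 ms
Processing delay = 3.0 ms
Total one-way latency = 29.2762 ms


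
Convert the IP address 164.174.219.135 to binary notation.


164 = 10100100
174 = 10101110
219 = 11011011
135 = 10000111
Binary: 10100100.10101110.11011011.10000111


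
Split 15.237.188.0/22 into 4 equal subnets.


New prefix = 22 + 2 = 24
Each subnet has 256 addresses
  15.237.188.0/24
  15.237.189.0/24
  15.237.190.0/24
  15.237.191.0/24
Subnets: 15.237.188.0/24, 15.237.189.0/24, 15.237.190.0/24, 15.237.191.0/24


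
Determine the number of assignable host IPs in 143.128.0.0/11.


Host bits = 32 - 11 = 21
Total addresses = 2^21 = 2097152
Usable = total - 2 (network and broadcast)
Usable hosts: 2097150


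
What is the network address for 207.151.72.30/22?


IP:   11001111.10010111.01001000.00011110
Mask: 11111111.11111111.11111100.00000000
AND operation:
Net:  11001111.10010111.01001000.00000000
Network: 207.151.72.0/22


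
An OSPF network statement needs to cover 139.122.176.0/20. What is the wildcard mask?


Subnet mask: 255.255.240.0
Wildcard = 255.255.255.255 - subnet mask
255 - 255 = 0
255 - 255 = 0
255 - 240 = 15
255 - 0 = 255
Wildcard: 0.0.15.255


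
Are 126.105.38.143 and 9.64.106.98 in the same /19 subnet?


Mask: 255.255.224.0
126.105.38.143 AND mask = 126.105.32.0
9.64.106.98 AND mask = 9.64.96.0
No, different subnets (126.105.32.0 vs 9.64.96.0)


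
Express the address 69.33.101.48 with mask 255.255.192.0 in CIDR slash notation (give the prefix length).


Binary: 11111111.11111111.11000000.00000000
Count leading 1s
Prefix: /18


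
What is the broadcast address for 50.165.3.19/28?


Network: 50.165.3.16/28
Host bits = 4
Set all host bits to 1:
Broadcast: 50.165.3.31


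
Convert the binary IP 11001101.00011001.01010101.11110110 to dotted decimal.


11001101 = 205
00011001 = 25
01010101 = 85
11110110 = 246
IP: 205.25.85.246


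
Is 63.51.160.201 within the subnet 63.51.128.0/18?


Subnet network: 63.51.128.0
Test IP AND mask: 63.51.128.0
Yes, 63.51.160.201 is in 63.51.128.0/18


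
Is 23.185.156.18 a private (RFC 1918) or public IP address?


RFC 1918 private ranges:
  10.0.0.0/8 (10.0.0.0 - 10.255.255.255)
  172.16.0.0/12 (172.16.0.0 - 172.31.255.255)
  192.168.0.0/16 (192.168.0.0 - 192.168.255.255)
Public (not in any RFC 1918 range)


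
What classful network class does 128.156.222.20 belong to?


First octet: 128
Binary: 10000000
10xxxxxx -> Class B (128-191)
Class B, default mask 255.255.0.0 (/16)


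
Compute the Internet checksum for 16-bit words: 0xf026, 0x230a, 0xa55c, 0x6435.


Sum all words (with carry folding):
+ 0xf026 = 0xf026
+ 0x230a = 0x1331
+ 0xa55c = 0xb88d
+ 0x6435 = 0x1cc3
One's complement: ~0x1cc3
Checksum = 0xe33c


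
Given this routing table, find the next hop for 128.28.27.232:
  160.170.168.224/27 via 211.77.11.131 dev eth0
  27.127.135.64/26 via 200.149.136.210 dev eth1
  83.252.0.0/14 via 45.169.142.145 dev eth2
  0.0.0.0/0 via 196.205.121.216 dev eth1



Longest prefix match for 128.28.27.232:
  /27 160.170.168.224: no
  /26 27.127.135.64: no
  /14 83.252.0.0: no
  /0 0.0.0.0: MATCH
Selected: next-hop 196.205.121.216 via eth1 (matched /0)


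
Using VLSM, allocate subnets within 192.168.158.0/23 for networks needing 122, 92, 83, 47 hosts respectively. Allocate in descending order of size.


122 hosts -> /25 (126 usable): 192.168.158.0/25
92 hosts -> /25 (126 usable): 192.168.158.128/25
83 hosts -> /25 (126 usable): 192.168.159.0/25
47 hosts -> /26 (62 usable): 192.168.159.128/26
Allocation: 192.168.158.0/25 (122 hosts, 126 usable); 192.168.158.128/25 (92 hosts, 126 usable); 192.168.159.0/25 (83 hosts, 126 usable); 192.168.159.128/26 (47 hosts, 62 usable)


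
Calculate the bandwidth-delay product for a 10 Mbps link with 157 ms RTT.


BDP = bandwidth * RTT
= 10 Mbps * 157 ms
= 10 * 1e6 * 157 / 1000 bits
= 1570000 bits
= 196250 bytes
= 191.6504 KB
BDP = 1570000 bits (196250 bytes)


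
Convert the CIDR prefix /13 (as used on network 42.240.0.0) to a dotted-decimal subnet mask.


/13 means 13 network bits, 19 host bits
Binary: 11111111111110000000000000000000
Mask: 255.248.0.0


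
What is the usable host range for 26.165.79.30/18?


Network: 26.165.64.0
Broadcast: 26.165.127.255
First usable = network + 1
Last usable = broadcast - 1
Range: 26.165.64.1 to 26.165.127.254


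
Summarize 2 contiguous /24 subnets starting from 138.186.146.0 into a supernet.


Original prefix: /24
Number of subnets: 2 = 2^1
New prefix = 24 - 1 = 23
Supernet: 138.186.146.0/23


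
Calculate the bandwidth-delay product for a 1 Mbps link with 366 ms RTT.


BDP = bandwidth * RTT
= 1 Mbps * 366 ms
= 1 * 1e6 * 366 / 1000 bits
= 366000 bits
= 45750 bytes
= 44.6777 KB
BDP = 366000 bits (45750 bytes)


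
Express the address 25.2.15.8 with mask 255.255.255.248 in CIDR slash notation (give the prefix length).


Binary: 11111111.11111111.11111111.11111000
Count leading 1s
Prefix: /29


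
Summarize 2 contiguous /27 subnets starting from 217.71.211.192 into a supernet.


Original prefix: /27
Number of subnets: 2 = 2^1
New prefix = 27 - 1 = 26
Supernet: 217.71.211.192/26


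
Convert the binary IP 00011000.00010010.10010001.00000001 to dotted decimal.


00011000 = 24
00010010 = 18
10010001 = 145
00000001 = 1
IP: 24.18.145.1


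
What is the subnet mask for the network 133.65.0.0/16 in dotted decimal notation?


/16 means 16 network bits, 16 host bits
Binary: 11111111111111110000000000000000
Mask: 255.255.0.0


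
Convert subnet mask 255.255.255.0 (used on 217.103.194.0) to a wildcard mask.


Subnet mask: 255.255.255.0
Wildcard = 255.255.255.255 - subnet mask
255 - 255 = 0
255 - 255 = 0
255 - 255 = 0
255 - 0 = 255
Wildcard: 0.0.0.255


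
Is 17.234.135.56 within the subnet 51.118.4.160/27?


Subnet network: 51.118.4.160
Test IP AND mask: 17.234.135.32
No, 17.234.135.56 is not in 51.118.4.160/27


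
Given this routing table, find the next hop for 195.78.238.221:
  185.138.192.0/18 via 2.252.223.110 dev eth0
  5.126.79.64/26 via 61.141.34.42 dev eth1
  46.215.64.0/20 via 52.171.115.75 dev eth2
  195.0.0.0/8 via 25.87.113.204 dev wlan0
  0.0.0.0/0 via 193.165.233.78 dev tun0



Longest prefix match for 195.78.238.221:
  /18 185.138.192.0: no
  /26 5.126.79.64: no
  /20 46.215.64.0: no
  /8 195.0.0.0: MATCH
  /0 0.0.0.0: MATCH
Selected: next-hop 25.87.113.204 via wlan0 (matched /8)


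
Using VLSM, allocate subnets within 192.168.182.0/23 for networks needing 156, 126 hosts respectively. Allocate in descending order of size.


156 hosts -> /24 (254 usable): 192.168.182.0/24
126 hosts -> /25 (126 usable): 192.168.183.0/25
Allocation: 192.168.182.0/24 (156 hosts, 254 usable); 192.168.183.0/25 (126 hosts, 126 usable)


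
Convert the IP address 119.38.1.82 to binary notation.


119 = 01110111
38 = 00100110
1 = 00000001
82 = 01010010
Binary: 01110111.00100110.00000001.01010010


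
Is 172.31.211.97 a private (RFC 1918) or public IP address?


RFC 1918 private ranges:
  10.0.0.0/8 (10.0.0.0 - 10.255.255.255)
  172.16.0.0/12 (172.16.0.0 - 172.31.255.255)
  192.168.0.0/16 (192.168.0.0 - 192.168.255.255)
Private (in 172.16.0.0/12)


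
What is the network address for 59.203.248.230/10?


IP:   00111011.11001011.11111000.11100110
Mask: 11111111.11000000.00000000.00000000
AND operation:
Net:  00111011.11000000.00000000.00000000
Network: 59.192.0.0/10


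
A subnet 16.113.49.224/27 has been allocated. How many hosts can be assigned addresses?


Host bits = 32 - 27 = 5
Total addresses = 2^5 = 32
Usable = total - 2 (network and broadcast)
Usable hosts: 30


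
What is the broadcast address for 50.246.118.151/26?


Network: 50.246.118.128/26
Host bits = 6
Set all host bits to 1:
Broadcast: 50.246.118.191


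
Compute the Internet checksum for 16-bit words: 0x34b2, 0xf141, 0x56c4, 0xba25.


Sum all words (with carry folding):
+ 0x34b2 = 0x34b2
+ 0xf141 = 0x25f4
+ 0x56c4 = 0x7cb8
+ 0xba25 = 0x36de
One's complement: ~0x36de
Checksum = 0xc921


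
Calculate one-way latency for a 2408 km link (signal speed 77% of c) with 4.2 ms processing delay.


Speed = 0.77 * 3e5 km/s = 231000 km/s
Propagation delay = 2408 / 231000 = 0.0104 s = 10.4242 ms
Processing delay = 4.2 ms
Total one-way latency = 14.6242 ms


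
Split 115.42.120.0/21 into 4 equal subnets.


New prefix = 21 + 2 = 23
Each subnet has 512 addresses
  115.42.120.0/23
  115.42.122.0/23
  115.42.124.0/23
  115.42.126.0/23
Subnets: 115.42.120.0/23, 115.42.122.0/23, 115.42.124.0/23, 115.42.126.0/23


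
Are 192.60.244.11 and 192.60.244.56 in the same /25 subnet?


Mask: 255.255.255.128
192.60.244.11 AND mask = 192.60.244.0
192.60.244.56 AND mask = 192.60.244.0
Yes, same subnet (192.60.244.0)


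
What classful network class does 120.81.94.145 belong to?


First octet: 120
Binary: 01111000
0xxxxxxx -> Class A (1-126)
Class A, default mask 255.0.0.0 (/8)


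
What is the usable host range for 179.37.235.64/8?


Network: 179.0.0.0
Broadcast: 179.255.255.255
First usable = network + 1
Last usable = broadcast - 1
Range: 179.0.0.1 to 179.255.255.254


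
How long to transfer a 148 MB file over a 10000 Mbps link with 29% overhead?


Effective throughput = 10000 * (1 - 29/100) = 7100 Mbps
File size in Mb = 148 * 8 = 1184 Mb
Time = 1184 / 7100
Time = 0.1668 seconds


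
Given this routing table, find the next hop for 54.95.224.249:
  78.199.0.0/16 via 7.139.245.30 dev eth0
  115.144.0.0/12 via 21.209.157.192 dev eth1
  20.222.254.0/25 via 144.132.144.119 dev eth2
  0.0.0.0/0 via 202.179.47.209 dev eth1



Longest prefix match for 54.95.224.249:
  /16 78.199.0.0: no
  /12 115.144.0.0: no
  /25 20.222.254.0: no
  /0 0.0.0.0: MATCH
Selected: next-hop 202.179.47.209 via eth1 (matched /0)


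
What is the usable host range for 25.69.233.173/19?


Network: 25.69.224.0
Broadcast: 25.69.255.255
First usable = network + 1
Last usable = broadcast - 1
Range: 25.69.224.1 to 25.69.255.254


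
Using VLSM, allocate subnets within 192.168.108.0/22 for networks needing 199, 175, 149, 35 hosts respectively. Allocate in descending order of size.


199 hosts -> /24 (254 usable): 192.168.108.0/24
175 hosts -> /24 (254 usable): 192.168.109.0/24
149 hosts -> /24 (254 usable): 192.168.110.0/24
35 hosts -> /26 (62 usable): 192.168.111.0/26
Allocation: 192.168.108.0/24 (199 hosts, 254 usable); 192.168.109.0/24 (175 hosts, 254 usable); 192.168.110.0/24 (149 hosts, 254 usable); 192.168.111.0/26 (35 hosts, 62 usable)


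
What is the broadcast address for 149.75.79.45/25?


Network: 149.75.79.0/25
Host bits = 7
Set all host bits to 1:
Broadcast: 149.75.79.127


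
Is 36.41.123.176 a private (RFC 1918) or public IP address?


RFC 1918 private ranges:
  10.0.0.0/8 (10.0.0.0 - 10.255.255.255)
  172.16.0.0/12 (172.16.0.0 - 172.31.255.255)
  192.168.0.0/16 (192.168.0.0 - 192.168.255.255)
Public (not in any RFC 1918 range)


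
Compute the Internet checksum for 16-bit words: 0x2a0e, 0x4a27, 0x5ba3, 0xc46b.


Sum all words (with carry folding):
+ 0x2a0e = 0x2a0e
+ 0x4a27 = 0x7435
+ 0x5ba3 = 0xcfd8
+ 0xc46b = 0x9444
One's complement: ~0x9444
Checksum = 0x6bbb


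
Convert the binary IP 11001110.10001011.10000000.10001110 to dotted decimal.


11001110 = 206
10001011 = 139
10000000 = 128
10001110 = 142
IP: 206.139.128.142


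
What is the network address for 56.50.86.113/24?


IP:   00111000.00110010.01010110.01110001
Mask: 11111111.11111111.11111111.00000000
AND operation:
Net:  00111000.00110010.01010110.00000000
Network: 56.50.86.0/24


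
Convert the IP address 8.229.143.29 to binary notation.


8 = 00001000
229 = 11100101
143 = 10001111
29 = 00011101
Binary: 00001000.11100101.10001111.00011101


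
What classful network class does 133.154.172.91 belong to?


First octet: 133
Binary: 10000101
10xxxxxx -> Class B (128-191)
Class B, default mask 255.255.0.0 (/16)


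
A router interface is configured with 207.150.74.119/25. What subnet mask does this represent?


/25 means 25 network bits, 7 host bits
Binary: 11111111111111111111111110000000
Mask: 255.255.255.128


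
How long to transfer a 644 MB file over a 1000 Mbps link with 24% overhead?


Effective throughput = 1000 * (1 - 24/100) = 760 Mbps
File size in Mb = 644 * 8 = 5152 Mb
Time = 5152 / 760
Time = 6.7789 seconds


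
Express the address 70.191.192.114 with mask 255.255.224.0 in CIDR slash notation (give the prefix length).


Binary: 11111111.11111111.11100000.00000000
Count leading 1s
Prefix: /19


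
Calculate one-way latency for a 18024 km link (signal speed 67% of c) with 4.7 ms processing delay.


Speed = 0.67 * 3e5 km/s = 201000 km/s
Propagation delay = 18024 / 201000 = 0.0897 s = 89.6716 ms
Processing delay = 4.7 ms
Total one-way latency = 94.3716 ms


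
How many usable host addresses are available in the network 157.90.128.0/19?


Host bits = 32 - 19 = 13
Total addresses = 2^13 = 8192
Usable = total - 2 (network and broadcast)
Usable hosts: 8190


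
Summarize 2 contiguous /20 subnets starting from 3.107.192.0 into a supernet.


Original prefix: /20
Number of subnets: 2 = 2^1
New prefix = 20 - 1 = 19
Supernet: 3.107.192.0/19


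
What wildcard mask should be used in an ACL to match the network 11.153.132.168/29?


Subnet mask: 255.255.255.248
Wildcard = 255.255.255.255 - subnet mask
255 - 255 = 0
255 - 255 = 0
255 - 255 = 0
255 - 248 = 7
Wildcard: 0.0.0.7


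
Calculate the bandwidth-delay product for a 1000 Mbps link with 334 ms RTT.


BDP = bandwidth * RTT
= 1000 Mbps * 334 ms
= 1000 * 1e6 * 334 / 1000 bits
= 334000000 bits
= 41750000 bytes
= 40771.4844 KB
BDP = 334000000 bits (41750000 bytes)


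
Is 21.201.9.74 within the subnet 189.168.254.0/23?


Subnet network: 189.168.254.0
Test IP AND mask: 21.201.8.0
No, 21.201.9.74 is not in 189.168.254.0/23


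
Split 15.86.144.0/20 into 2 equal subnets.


New prefix = 20 + 1 = 21
Each subnet has 2048 addresses
  15.86.144.0/21
  15.86.152.0/21
Subnets: 15.86.144.0/21, 15.86.152.0/21


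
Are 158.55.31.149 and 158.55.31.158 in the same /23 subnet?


Mask: 255.255.254.0
158.55.31.149 AND mask = 158.55.30.0
158.55.31.158 AND mask = 158.55.30.0
Yes, same subnet (158.55.30.0)


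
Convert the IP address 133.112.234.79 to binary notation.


133 = 10000101
112 = 01110000
234 = 11101010
79 = 01001111
Binary: 10000101.01110000.11101010.01001111


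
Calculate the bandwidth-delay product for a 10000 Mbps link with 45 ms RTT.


BDP = bandwidth * RTT
= 10000 Mbps * 45 ms
= 10000 * 1e6 * 45 / 1000 bits
= 450000000 bits
= 56250000 bytes
= 54931.6406 KB
BDP = 450000000 bits (56250000 bytes)


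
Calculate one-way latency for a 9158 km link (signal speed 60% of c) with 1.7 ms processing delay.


Speed = 0.6 * 3e5 km/s = 180000 km/s
Propagation delay = 9158 / 180000 = 0.0509 s = 50.8778 ms
Processing delay = 1.7 ms
Total one-way latency = 52.5778 ms


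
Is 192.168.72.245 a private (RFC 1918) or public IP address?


RFC 1918 private ranges:
  10.0.0.0/8 (10.0.0.0 - 10.255.255.255)
  172.16.0.0/12 (172.16.0.0 - 172.31.255.255)
  192.168.0.0/16 (192.168.0.0 - 192.168.255.255)
Private (in 192.168.0.0/16)


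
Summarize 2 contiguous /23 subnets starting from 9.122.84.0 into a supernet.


Original prefix: /23
Number of subnets: 2 = 2^1
New prefix = 23 - 1 = 22
Supernet: 9.122.84.0/22


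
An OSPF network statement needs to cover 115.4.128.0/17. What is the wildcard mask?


Subnet mask: 255.255.128.0
Wildcard = 255.255.255.255 - subnet mask
255 - 255 = 0
255 - 255 = 0
255 - 128 = 127
255 - 0 = 255
Wildcard: 0.0.127.255


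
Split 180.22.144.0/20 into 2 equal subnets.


New prefix = 20 + 1 = 21
Each subnet has 2048 addresses
  180.22.144.0/21
  180.22.152.0/21
Subnets: 180.22.144.0/21, 180.22.152.0/21


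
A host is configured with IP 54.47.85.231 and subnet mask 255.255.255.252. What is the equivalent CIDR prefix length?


Binary: 11111111.11111111.11111111.11111100
Count leading 1s
Prefix: /30


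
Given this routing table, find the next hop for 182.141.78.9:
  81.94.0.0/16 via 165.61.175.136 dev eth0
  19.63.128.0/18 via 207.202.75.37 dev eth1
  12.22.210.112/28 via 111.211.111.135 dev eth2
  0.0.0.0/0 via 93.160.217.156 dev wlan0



Longest prefix match for 182.141.78.9:
  /16 81.94.0.0: no
  /18 19.63.128.0: no
  /28 12.22.210.112: no
  /0 0.0.0.0: MATCH
Selected: next-hop 93.160.217.156 via wlan0 (matched /0)


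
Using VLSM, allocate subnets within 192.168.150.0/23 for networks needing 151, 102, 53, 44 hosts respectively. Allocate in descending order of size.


151 hosts -> /24 (254 usable): 192.168.150.0/24
102 hosts -> /25 (126 usable): 192.168.151.0/25
53 hosts -> /26 (62 usable): 192.168.151.128/26
44 hosts -> /26 (62 usable): 192.168.151.192/26
Allocation: 192.168.150.0/24 (151 hosts, 254 usable); 192.168.151.0/25 (102 hosts, 126 usable); 192.168.151.128/26 (53 hosts, 62 usable); 192.168.151.192/26 (44 hosts, 62 usable)


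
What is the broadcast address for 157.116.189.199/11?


Network: 157.96.0.0/11
Host bits = 21
Set all host bits to 1:
Broadcast: 157.127.255.255


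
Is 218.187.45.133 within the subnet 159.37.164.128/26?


Subnet network: 159.37.164.128
Test IP AND mask: 218.187.45.128
No, 218.187.45.133 is not in 159.37.164.128/26


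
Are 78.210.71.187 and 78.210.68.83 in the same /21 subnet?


Mask: 255.255.248.0
78.210.71.187 AND mask = 78.210.64.0
78.210.68.83 AND mask = 78.210.64.0
Yes, same subnet (78.210.64.0)


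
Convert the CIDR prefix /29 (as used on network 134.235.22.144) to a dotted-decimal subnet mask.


/29 means 29 network bits, 3 host bits
Binary: 11111111111111111111111111111000
Mask: 255.255.255.248


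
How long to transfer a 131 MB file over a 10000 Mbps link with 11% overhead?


Effective throughput = 10000 * (1 - 11/100) = 8900 Mbps
File size in Mb = 131 * 8 = 1048 Mb
Time = 1048 / 8900
Time = 0.1178 seconds


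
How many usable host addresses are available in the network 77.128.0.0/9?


Host bits = 32 - 9 = 23
Total addresses = 2^23 = 8388608
Usable = total - 2 (network and broadcast)
Usable hosts: 8388606


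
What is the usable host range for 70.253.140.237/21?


Network: 70.253.136.0
Broadcast: 70.253.143.255
First usable = network + 1
Last usable = broadcast - 1
Range: 70.253.136.1 to 70.253.143.254


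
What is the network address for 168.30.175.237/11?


IP:   10101000.00011110.10101111.11101101
Mask: 11111111.11100000.00000000.00000000
AND operation:
Net:  10101000.00000000.00000000.00000000
Network: 168.0.0.0/11


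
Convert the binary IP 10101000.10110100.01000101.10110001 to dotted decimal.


10101000 = 168
10110100 = 180
01000101 = 69
10110001 = 177
IP: 168.180.69.177


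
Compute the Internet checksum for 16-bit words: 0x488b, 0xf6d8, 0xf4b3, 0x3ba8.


Sum all words (with carry folding):
+ 0x488b = 0x488b
+ 0xf6d8 = 0x3f64
+ 0xf4b3 = 0x3418
+ 0x3ba8 = 0x6fc0
One's complement: ~0x6fc0
Checksum = 0x903f


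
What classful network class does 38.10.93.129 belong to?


First octet: 38
Binary: 00100110
0xxxxxxx -> Class A (1-126)
Class A, default mask 255.0.0.0 (/8)


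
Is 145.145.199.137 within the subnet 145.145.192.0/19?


Subnet network: 145.145.192.0
Test IP AND mask: 145.145.192.0
Yes, 145.145.199.137 is in 145.145.192.0/19


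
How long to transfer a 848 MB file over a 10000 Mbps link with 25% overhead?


Effective throughput = 10000 * (1 - 25/100) = 7500 Mbps
File size in Mb = 848 * 8 = 6784 Mb
Time = 6784 / 7500
Time = 0.9045 seconds


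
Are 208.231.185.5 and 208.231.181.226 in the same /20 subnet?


Mask: 255.255.240.0
208.231.185.5 AND mask = 208.231.176.0
208.231.181.226 AND mask = 208.231.176.0
Yes, same subnet (208.231.176.0)


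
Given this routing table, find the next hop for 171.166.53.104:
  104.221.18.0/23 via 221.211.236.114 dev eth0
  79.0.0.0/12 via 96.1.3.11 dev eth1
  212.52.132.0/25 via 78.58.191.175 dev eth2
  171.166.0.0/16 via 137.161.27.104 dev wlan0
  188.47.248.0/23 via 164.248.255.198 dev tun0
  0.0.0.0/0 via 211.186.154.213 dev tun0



Longest prefix match for 171.166.53.104:
  /23 104.221.18.0: no
  /12 79.0.0.0: no
  /25 212.52.132.0: no
  /16 171.166.0.0: MATCH
  /23 188.47.248.0: no
  /0 0.0.0.0: MATCH
Selected: next-hop 137.161.27.104 via wlan0 (matched /16)


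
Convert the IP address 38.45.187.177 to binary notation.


38 = 00100110
45 = 00101101
187 = 10111011
177 = 10110001
Binary: 00100110.00101101.10111011.10110001


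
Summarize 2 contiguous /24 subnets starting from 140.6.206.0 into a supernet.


Original prefix: /24
Number of subnets: 2 = 2^1
New prefix = 24 - 1 = 23
Supernet: 140.6.206.0/23


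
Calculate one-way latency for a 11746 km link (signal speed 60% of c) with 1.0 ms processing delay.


Speed = 0.6 * 3e5 km/s = 180000 km/s
Propagation delay = 11746 / 180000 = 0.0653 s = 65.2556 ms
Processing delay = 1.0 ms
Total one-way latency = 66.2556 ms


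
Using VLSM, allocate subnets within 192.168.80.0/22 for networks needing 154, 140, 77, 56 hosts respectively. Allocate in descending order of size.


154 hosts -> /24 (254 usable): 192.168.80.0/24
140 hosts -> /24 (254 usable): 192.168.81.0/24
77 hosts -> /25 (126 usable): 192.168.82.0/25
56 hosts -> /26 (62 usable): 192.168.82.128/26
Allocation: 192.168.80.0/24 (154 hosts, 254 usable); 192.168.81.0/24 (140 hosts, 254 usable); 192.168.82.0/25 (77 hosts, 126 usable); 192.168.82.128/26 (56 hosts, 62 usable)


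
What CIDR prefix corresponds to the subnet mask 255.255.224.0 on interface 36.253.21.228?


Binary: 11111111.11111111.11100000.00000000
Count leading 1s
Prefix: /19


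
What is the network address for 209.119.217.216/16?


IP:   11010001.01110111.11011001.11011000
Mask: 11111111.11111111.00000000.00000000
AND operation:
Net:  11010001.01110111.00000000.00000000
Network: 209.119.0.0/16


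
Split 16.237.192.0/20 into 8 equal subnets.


New prefix = 20 + 3 = 23
Each subnet has 512 addresses
  16.237.192.0/23
  16.237.194.0/23
  16.237.196.0/23
  16.237.198.0/23
  16.237.200.0/23
  16.237.202.0/23
  16.237.204.0/23
  16.237.206.0/23
Subnets: 16.237.192.0/23, 16.237.194.0/23, 16.237.196.0/23, 16.237.198.0/23, 16.237.200.0/23, 16.237.202.0/23, 16.237.204.0/23, 16.237.206.0/23


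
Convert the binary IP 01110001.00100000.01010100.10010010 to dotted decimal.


01110001 = 113
00100000 = 32
01010100 = 84
10010010 = 146
IP: 113.32.84.146


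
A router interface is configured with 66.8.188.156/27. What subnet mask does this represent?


/27 means 27 network bits, 5 host bits
Binary: 11111111111111111111111111100000
Mask: 255.255.255.224


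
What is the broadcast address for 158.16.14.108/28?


Network: 158.16.14.96/28
Host bits = 4
Set all host bits to 1:
Broadcast: 158.16.14.111


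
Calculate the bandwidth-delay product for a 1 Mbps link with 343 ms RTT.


BDP = bandwidth * RTT
= 1 Mbps * 343 ms
= 1 * 1e6 * 343 / 1000 bits
= 343000 bits
= 42875 bytes
= 41.8701 KB
BDP = 343000 bits (42875 bytes)


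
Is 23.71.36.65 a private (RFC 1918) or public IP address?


RFC 1918 private ranges:
  10.0.0.0/8 (10.0.0.0 - 10.255.255.255)
  172.16.0.0/12 (172.16.0.0 - 172.31.255.255)
  192.168.0.0/16 (192.168.0.0 - 192.168.255.255)
Public (not in any RFC 1918 range)


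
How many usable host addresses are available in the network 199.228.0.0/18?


Host bits = 32 - 18 = 14
Total addresses = 2^14 = 16384
Usable = total - 2 (network and broadcast)
Usable hosts: 16382


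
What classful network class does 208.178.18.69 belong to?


First octet: 208
Binary: 11010000
110xxxxx -> Class C (192-223)
Class C, default mask 255.255.255.0 (/24)


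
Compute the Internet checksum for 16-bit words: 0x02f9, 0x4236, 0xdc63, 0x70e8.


Sum all words (with carry folding):
+ 0x02f9 = 0x02f9
+ 0x4236 = 0x452f
+ 0xdc63 = 0x2193
+ 0x70e8 = 0x927b
One's complement: ~0x927b
Checksum = 0x6d84


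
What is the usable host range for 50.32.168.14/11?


Network: 50.32.0.0
Broadcast: 50.63.255.255
First usable = network + 1
Last usable = broadcast - 1
Range: 50.32.0.1 to 50.63.255.254


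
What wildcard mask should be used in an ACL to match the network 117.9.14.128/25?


Subnet mask: 255.255.255.128
Wildcard = 255.255.255.255 - subnet mask
255 - 255 = 0
255 - 255 = 0
255 - 255 = 0
255 - 128 = 127
Wildcard: 0.0.0.127


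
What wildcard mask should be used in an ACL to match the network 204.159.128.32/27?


Subnet mask: 255.255.255.224
Wildcard = 255.255.255.255 - subnet mask
255 - 255 = 0
255 - 255 = 0
255 - 255 = 0
255 - 224 = 31
Wildcard: 0.0.0.31


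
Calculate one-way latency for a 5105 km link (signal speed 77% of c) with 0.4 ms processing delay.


Speed = 0.77 * 3e5 km/s = 231000 km/s
Propagation delay = 5105 / 231000 = 0.0221 s = 22.0996 ms
Processing delay = 0.4 ms
Total one-way latency = 22.4996 ms


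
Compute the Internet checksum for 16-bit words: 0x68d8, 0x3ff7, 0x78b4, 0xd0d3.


Sum all words (with carry folding):
+ 0x68d8 = 0x68d8
+ 0x3ff7 = 0xa8cf
+ 0x78b4 = 0x2184
+ 0xd0d3 = 0xf257
One's complement: ~0xf257
Checksum = 0x0da8


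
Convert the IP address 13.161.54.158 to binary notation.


13 = 00001101
161 = 10100001
54 = 00110110
158 = 10011110
Binary: 00001101.10100001.00110110.10011110


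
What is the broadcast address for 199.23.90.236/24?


Network: 199.23.90.0/24
Host bits = 8
Set all host bits to 1:
Broadcast: 199.23.90.255


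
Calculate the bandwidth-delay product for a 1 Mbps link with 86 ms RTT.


BDP = bandwidth * RTT
= 1 Mbps * 86 ms
= 1 * 1e6 * 86 / 1000 bits
= 86000 bits
= 10750 bytes
= 10.498 KB
BDP = 86000 bits (10750 bytes)


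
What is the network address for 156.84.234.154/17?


IP:   10011100.01010100.11101010.10011010
Mask: 11111111.11111111.10000000.00000000
AND operation:
Net:  10011100.01010100.10000000.00000000
Network: 156.84.128.0/17


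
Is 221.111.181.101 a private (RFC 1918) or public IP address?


RFC 1918 private ranges:
  10.0.0.0/8 (10.0.0.0 - 10.255.255.255)
  172.16.0.0/12 (172.16.0.0 - 172.31.255.255)
  192.168.0.0/16 (192.168.0.0 - 192.168.255.255)
Public (not in any RFC 1918 range)


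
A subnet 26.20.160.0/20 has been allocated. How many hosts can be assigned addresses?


Host bits = 32 - 20 = 12
Total addresses = 2^12 = 4096
Usable = total - 2 (network and broadcast)
Usable hosts: 4094
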